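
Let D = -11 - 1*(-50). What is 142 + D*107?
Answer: 4315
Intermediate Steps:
D = 39 (D = -11 + 50 = 39)
142 + D*107 = 142 + 39*107 = 142 + 4173 = 4315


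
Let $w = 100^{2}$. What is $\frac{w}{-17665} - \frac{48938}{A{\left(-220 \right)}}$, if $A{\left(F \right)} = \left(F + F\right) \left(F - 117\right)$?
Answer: $- \frac{234728977}{261936620} \approx -0.89613$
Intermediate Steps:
$A{\left(F \right)} = 2 F \left(-117 + F\right)$
$w = 10000$
$\frac{w}{-17665} - \frac{48938}{A{\left(-220 \right)}} = \frac{10000}{-17665} - \frac{48938}{2 \left(-220\right) \left(-117 - 220\right)} = 10000 \left(- \frac{1}{17665}\right) - \frac{48938}{2 \left(-220\right) \left(-337\right)} = - \frac{2000}{3533} - \frac{48938}{148280} = - \frac{2000}{3533} - \frac{24469}{74140} = - \frac{234728977}{261936620}$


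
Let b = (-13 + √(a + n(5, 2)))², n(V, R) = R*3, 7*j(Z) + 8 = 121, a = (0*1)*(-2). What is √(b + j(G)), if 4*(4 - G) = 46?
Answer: √(9366 - 1274*√6)/7 ≈ 11.290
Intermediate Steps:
G = -15/2 (G = 4 - ¼*46 = 4 - 23/2 = -15/2 ≈ -7.5000)
a = 0 (a = 0*(-2) = 0)
j(Z) = 113/7 (j(Z) = -8/7 + (⅐)*121 = -8/7 + 121/7 = 113/7)
n(V, R) = 3*R
b = (-13 + √6)² (b = (-13 + √(0 + 3*2))² = (-13 + √(0 + 6))² = (-13 + √6)² ≈ 111.31)
√(b + j(G)) = √((13 - √6)² + 113/7) = √(113/7 + (13 - √6)²)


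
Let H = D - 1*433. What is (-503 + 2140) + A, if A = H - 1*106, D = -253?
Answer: 845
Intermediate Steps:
H = -686 (H = -253 - 1*433 = -253 - 433 = -686)
A = -792 (A = -686 - 1*106 = -686 - 106 = -792)
(-503 + 2140) + A = (-503 + 2140) - 792 = 1637 - 792 = 845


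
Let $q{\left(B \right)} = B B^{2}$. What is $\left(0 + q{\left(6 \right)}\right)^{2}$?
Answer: $46656$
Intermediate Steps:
$q{\left(B \right)} = B^{3}$
$\left(0 + q{\left(6 \right)}\right)^{2} = \left(0 + 6^{3}\right)^{2} = \left(0 + 216\right)^{2} = 216^{2} = 46656$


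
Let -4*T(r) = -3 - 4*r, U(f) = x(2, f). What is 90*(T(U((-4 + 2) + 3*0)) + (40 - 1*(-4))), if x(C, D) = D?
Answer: 7695/2 ≈ 3847.5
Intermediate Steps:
U(f) = f
T(r) = ¾ + r (T(r) = -(-3 - 4*r)/4 = ¾ + r)
90*(T(U((-4 + 2) + 3*0)) + (40 - 1*(-4))) = 90*((¾ + ((-4 + 2) + 3*0)) + (40 - 1*(-4))) = 90*((¾ + (-2 + 0)) + (40 + 4)) = 90*((¾ - 2) + 44) = 90*(-5/4 + 44) = 90*(171/4) = 7695/2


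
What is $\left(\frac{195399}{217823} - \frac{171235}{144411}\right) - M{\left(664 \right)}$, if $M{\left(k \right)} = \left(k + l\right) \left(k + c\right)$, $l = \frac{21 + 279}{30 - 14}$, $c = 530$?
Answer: $- \frac{51286161491864803}{62912074506} \approx -8.152 \cdot 10^{5}$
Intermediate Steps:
$l = \frac{75}{4}$ ($l = \frac{300}{16} = 300 \cdot \frac{1}{16} = \frac{75}{4} \approx 18.75$)
$M{\left(k \right)} = \left(530 + k\right) \left(\frac{75}{4} + k\right)$ ($M{\left(k \right)} = \left(k + \frac{75}{4}\right) \left(k + 530\right) = \left(\frac{75}{4} + k\right) \left(530 + k\right) = \left(530 + k\right) \left(\frac{75}{4} + k\right)$)
$\left(\frac{195399}{217823} - \frac{171235}{144411}\right) - M{\left(664 \right)} = \left(\frac{195399}{217823} - \frac{171235}{144411}\right) - \left(\frac{19875}{2} + 664^{2} + \frac{2195}{4} \cdot 664\right) = \left(195399 \cdot \frac{1}{217823} - \frac{171235}{144411}\right) - \left(\frac{19875}{2} + 440896 + 364370\right) = \left(\frac{195399}{217823} - \frac{171235}{144411}\right) - \frac{1630407}{2} = - \frac{9081156416}{31456037253} - \frac{1630407}{2} = - \frac{51286161491864803}{62912074506}$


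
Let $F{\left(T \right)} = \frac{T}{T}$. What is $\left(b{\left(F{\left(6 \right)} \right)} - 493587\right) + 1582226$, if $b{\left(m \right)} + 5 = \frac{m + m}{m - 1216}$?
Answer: $\frac{1322690308}{1215} \approx 1.0886 \cdot 10^{6}$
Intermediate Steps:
$F{\left(T \right)} = 1$
$b{\left(m \right)} = -5 + \frac{2 m}{-1216 + m}$ ($b{\left(m \right)} = -5 + \frac{m + m}{m - 1216} = -5 + \frac{2 m}{-1216 + m}$)
$\left(b{\left(F{\left(6 \right)} \right)} - 493587\right) + 1582226 = \left(\frac{6080 - 3}{-1216 + 1} - 493587\right) + 1582226 = \left(\frac{6080 - 3}{-1215} - 493587\right) + 1582226 = \left(\left(- \frac{1}{1215}\right) 6077 - 493587\right) + 1582226 = \left(- \frac{6077}{1215} - 493587\right) + 1582226 = - \frac{599714282}{1215} + 1582226 = \frac{1322690308}{1215}$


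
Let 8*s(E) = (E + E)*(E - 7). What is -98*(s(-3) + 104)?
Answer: -10927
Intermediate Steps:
s(E) = E*(-7 + E)/4 (s(E) = ((E + E)*(E - 7))/8 = ((2*E)*(-7 + E))/8 = (2*E*(-7 + E))/8 = E*(-7 + E)/4)
-98*(s(-3) + 104) = -98*((¼)*(-3)*(-7 - 3) + 104) = -98*((¼)*(-3)*(-10) + 104) = -98*(15/2 + 104) = -98*223/2 = -10927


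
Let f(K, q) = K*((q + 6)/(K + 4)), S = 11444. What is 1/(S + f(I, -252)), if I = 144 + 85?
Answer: 233/2610118 ≈ 8.9268e-5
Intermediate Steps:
I = 229
f(K, q) = K*(6 + q)/(4 + K) (f(K, q) = K*((6 + q)/(4 + K)) = K*(6 + q)/(4 + K))
1/(S + f(I, -252)) = 1/(11444 + 229*(6 - 252)/(4 + 229)) = 1/(11444 + 229*(-246)/233) = 1/(11444 + 229*(1/233)*(-246)) = 1/(11444 - 56334/233) = 1/(2610118/233) = 233/2610118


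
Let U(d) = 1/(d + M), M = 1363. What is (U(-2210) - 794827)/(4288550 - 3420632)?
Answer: -336609235/367563273 ≈ -0.91579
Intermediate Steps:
U(d) = 1/(1363 + d) (U(d) = 1/(d + 1363) = 1/(1363 + d))
(U(-2210) - 794827)/(4288550 - 3420632) = (1/(1363 - 2210) - 794827)/(4288550 - 3420632) = (1/(-847) - 794827)/867918 = (-1/847 - 794827)*(1/867918) = -673218470/847*1/867918 = -336609235/367563273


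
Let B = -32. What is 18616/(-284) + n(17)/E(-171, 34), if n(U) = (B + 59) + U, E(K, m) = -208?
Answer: -242789/3692 ≈ -65.761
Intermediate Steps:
n(U) = 27 + U (n(U) = (-32 + 59) + U = 27 + U)
18616/(-284) + n(17)/E(-171, 34) = 18616/(-284) + (27 + 17)/(-208) = 18616*(-1/284) + 44*(-1/208) = -4654/71 - 11/52 = -242789/3692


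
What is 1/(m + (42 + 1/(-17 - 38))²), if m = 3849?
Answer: 3025/16974706 ≈ 0.00017821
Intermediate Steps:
1/(m + (42 + 1/(-17 - 38))²) = 1/(3849 + (42 + 1/(-17 - 38))²) = 1/(3849 + (42 + 1/(-55))²) = 1/(3849 + (42 - 1/55)²) = 1/(3849 + (2309/55)²) = 1/(3849 + 5331481/3025) = 1/(16974706/3025) = 3025/16974706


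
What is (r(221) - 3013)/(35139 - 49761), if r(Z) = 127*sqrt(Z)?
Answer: 3013/14622 - 127*sqrt(221)/14622 ≈ 0.076939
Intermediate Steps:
(r(221) - 3013)/(35139 - 49761) = (127*sqrt(221) - 3013)/(35139 - 49761) = (-3013 + 127*sqrt(221))/(-14622) = (-3013 + 127*sqrt(221))*(-1/14622) = 3013/14622 - 127*sqrt(221)/14622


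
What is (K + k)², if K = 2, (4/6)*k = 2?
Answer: 25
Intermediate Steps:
k = 3 (k = (3/2)*2 = 3)
(K + k)² = (2 + 3)² = 5² = 25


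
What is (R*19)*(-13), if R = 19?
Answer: -4693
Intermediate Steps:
(R*19)*(-13) = (19*19)*(-13) = 361*(-13) = -4693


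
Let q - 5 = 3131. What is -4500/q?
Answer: -1125/784 ≈ -1.4349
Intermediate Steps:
q = 3136 (q = 5 + 3131 = 3136)
-4500/q = -4500/3136 = -4500*1/3136 = -1125/784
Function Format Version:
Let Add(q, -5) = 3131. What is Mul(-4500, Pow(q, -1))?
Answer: Rational(-1125, 784) ≈ -1.4349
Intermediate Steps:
q = 3136 (q = Add(5, 3131) = 3136)
Mul(-4500, Pow(q, -1)) = Mul(-4500, Pow(3136, -1)) = Mul(-4500, Rational(1, 3136)) = Rational(-1125, 784)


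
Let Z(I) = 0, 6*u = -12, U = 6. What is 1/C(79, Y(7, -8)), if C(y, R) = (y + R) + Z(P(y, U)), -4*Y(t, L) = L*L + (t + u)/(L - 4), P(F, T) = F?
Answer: 48/3029 ≈ 0.015847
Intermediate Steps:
u = -2 (u = (⅙)*(-12) = -2)
Y(t, L) = -L²/4 - (-2 + t)/(4*(-4 + L)) (Y(t, L) = -(L*L + (t - 2)/(L - 4))/4 = -(L² + (-2 + t)/(-4 + L))/4 = -L²/4 - (-2 + t)/(4*(-4 + L)))
C(y, R) = R + y (C(y, R) = (y + R) + 0 = (R + y) + 0 = R + y)
1/C(79, Y(7, -8)) = 1/((2 - 1*7 - 1*(-8)³ + 4*(-8)²)/(4*(-4 - 8)) + 79) = 1/((¼)*(2 - 7 - 1*(-512) + 4*64)/(-12) + 79) = 1/((¼)*(-1/12)*(2 - 7 + 512 + 256) + 79) = 1/((¼)*(-1/12)*763 + 79) = 1/(-763/48 + 79) = 1/(3029/48) = 48/3029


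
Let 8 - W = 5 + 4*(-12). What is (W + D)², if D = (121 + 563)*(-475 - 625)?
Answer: 566029017801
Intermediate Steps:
W = 51 (W = 8 - (5 + 4*(-12)) = 8 - (5 - 48) = 8 - 1*(-43) = 8 + 43 = 51)
D = -752400 (D = 684*(-1100) = -752400)
(W + D)² = (51 - 752400)² = (-752349)² = 566029017801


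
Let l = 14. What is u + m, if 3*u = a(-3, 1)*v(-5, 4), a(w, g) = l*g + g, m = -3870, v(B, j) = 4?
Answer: -3850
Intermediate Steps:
a(w, g) = 15*g (a(w, g) = 14*g + g = 15*g)
u = 20 (u = ((15*1)*4)/3 = (15*4)/3 = (⅓)*60 = 20)
u + m = 20 - 3870 = -3850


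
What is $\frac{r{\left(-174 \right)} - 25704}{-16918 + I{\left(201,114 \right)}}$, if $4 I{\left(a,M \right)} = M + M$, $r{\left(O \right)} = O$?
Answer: $\frac{25878}{16861} \approx 1.5348$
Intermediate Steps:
$I{\left(a,M \right)} = \frac{M}{2}$ ($I{\left(a,M \right)} = \frac{M + M}{4} = \frac{2 M}{4} = \frac{M}{2}$)
$\frac{r{\left(-174 \right)} - 25704}{-16918 + I{\left(201,114 \right)}} = \frac{-174 - 25704}{-16918 + \frac{1}{2} \cdot 114} = - \frac{25878}{-16918 + 57} = - \frac{25878}{-16861} = \left(-25878\right) \left(- \frac{1}{16861}\right) = \frac{25878}{16861}$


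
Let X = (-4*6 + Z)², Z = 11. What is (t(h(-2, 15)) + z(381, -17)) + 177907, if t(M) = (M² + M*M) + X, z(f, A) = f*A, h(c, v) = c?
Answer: 171607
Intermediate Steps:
z(f, A) = A*f
X = 169 (X = (-4*6 + 11)² = (-24 + 11)² = (-13)² = 169)
t(M) = 169 + 2*M² (t(M) = (M² + M*M) + 169 = (M² + M²) + 169 = 2*M² + 169 = 169 + 2*M²)
(t(h(-2, 15)) + z(381, -17)) + 177907 = ((169 + 2*(-2)²) - 17*381) + 177907 = ((169 + 2*4) - 6477) + 177907 = ((169 + 8) - 6477) + 177907 = (177 - 6477) + 177907 = -6300 + 177907 = 171607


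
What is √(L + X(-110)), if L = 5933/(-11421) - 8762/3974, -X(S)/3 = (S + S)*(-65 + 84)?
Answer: 2*√19927928802989859/2521503 ≈ 111.97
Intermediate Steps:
X(S) = -114*S (X(S) = -3*(S + S)*(-65 + 84) = -3*2*S*19 = -114*S)
L = -61824272/22693527 (L = 5933*(-1/11421) - 8762*1/3974 = -5933/11421 - 4381/1987 = -61824272/22693527 ≈ -2.7243)
√(L + X(-110)) = √(-61824272/22693527 - 114*(-110)) = √(-61824272/22693527 + 12540) = √(284515004308/22693527) = 2*√19927928802989859/2521503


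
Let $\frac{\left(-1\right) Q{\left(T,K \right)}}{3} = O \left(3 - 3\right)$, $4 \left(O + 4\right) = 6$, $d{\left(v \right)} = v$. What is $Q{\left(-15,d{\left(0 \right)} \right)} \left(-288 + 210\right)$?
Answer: $0$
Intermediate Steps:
$O = - \frac{5}{2}$ ($O = -4 + \frac{1}{4} \cdot 6 = -4 + \frac{3}{2} = - \frac{5}{2} \approx -2.5$)
$Q{\left(T,K \right)} = 0$ ($Q{\left(T,K \right)} = - 3 \left(- \frac{5 \left(3 - 3\right)}{2}\right) = - 3 \left(\left(- \frac{5}{2}\right) 0\right) = \left(-3\right) 0 = 0$)
$Q{\left(-15,d{\left(0 \right)} \right)} \left(-288 + 210\right) = 0 \left(-288 + 210\right) = 0 \left(-78\right) = 0$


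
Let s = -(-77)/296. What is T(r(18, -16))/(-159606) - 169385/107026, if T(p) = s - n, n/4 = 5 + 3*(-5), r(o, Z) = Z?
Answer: -4001797336301/2528134779888 ≈ -1.5829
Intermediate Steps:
s = 77/296 (s = -(-77)/296 = -1*(-77/296) = 77/296 ≈ 0.26014)
n = -40 (n = 4*(5 + 3*(-5)) = 4*(5 - 15) = 4*(-10) = -40)
T(p) = 11917/296 (T(p) = 77/296 - 1*(-40) = 77/296 + 40 = 11917/296)
T(r(18, -16))/(-159606) - 169385/107026 = (11917/296)/(-159606) - 169385/107026 = (11917/296)*(-1/159606) - 169385*1/107026 = -11917/47243376 - 169385/107026 = -4001797336301/2528134779888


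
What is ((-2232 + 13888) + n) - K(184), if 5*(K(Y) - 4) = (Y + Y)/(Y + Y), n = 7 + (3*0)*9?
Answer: 58294/5 ≈ 11659.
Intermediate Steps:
n = 7 (n = 7 + 0*9 = 7 + 0 = 7)
K(Y) = 21/5 (K(Y) = 4 + ((Y + Y)/(Y + Y))/5 = 4 + ((2*Y)/((2*Y)))/5 = 4 + ((2*Y)*(1/(2*Y)))/5 = 4 + (1/5)*1 = 4 + 1/5 = 21/5)
((-2232 + 13888) + n) - K(184) = ((-2232 + 13888) + 7) - 1*21/5 = (11656 + 7) - 21/5 = 11663 - 21/5 = 58294/5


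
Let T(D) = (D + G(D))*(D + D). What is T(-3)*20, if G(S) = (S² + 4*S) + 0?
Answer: 720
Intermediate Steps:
G(S) = S² + 4*S
T(D) = 2*D*(D + D*(4 + D)) (T(D) = (D + D*(4 + D))*(D + D) = (D + D*(4 + D))*(2*D) = 2*D*(D + D*(4 + D)))
T(-3)*20 = (2*(-3)²*(5 - 3))*20 = (2*9*2)*20 = 36*20 = 720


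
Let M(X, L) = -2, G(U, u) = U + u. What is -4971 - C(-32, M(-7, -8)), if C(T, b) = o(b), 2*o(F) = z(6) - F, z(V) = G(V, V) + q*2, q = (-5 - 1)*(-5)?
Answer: -5008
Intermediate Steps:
q = 30 (q = -6*(-5) = 30)
z(V) = 60 + 2*V (z(V) = (V + V) + 30*2 = 2*V + 60 = 60 + 2*V)
o(F) = 36 - F/2 (o(F) = ((60 + 2*6) - F)/2 = ((60 + 12) - F)/2 = (72 - F)/2 = 36 - F/2)
C(T, b) = 36 - b/2
-4971 - C(-32, M(-7, -8)) = -4971 - (36 - 1/2*(-2)) = -4971 - (36 + 1) = -4971 - 1*37 = -4971 - 37 = -5008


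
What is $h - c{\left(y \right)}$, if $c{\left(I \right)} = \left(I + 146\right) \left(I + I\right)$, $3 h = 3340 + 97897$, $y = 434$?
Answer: $- \frac{1409083}{3} \approx -4.6969 \cdot 10^{5}$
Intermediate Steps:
$h = \frac{101237}{3}$ ($h = \frac{3340 + 97897}{3} = \frac{1}{3} \cdot 101237 = \frac{101237}{3} \approx 33746.0$)
$c{\left(I \right)} = 2 I \left(146 + I\right)$ ($c{\left(I \right)} = \left(146 + I\right) 2 I = 2 I \left(146 + I\right)$)
$h - c{\left(y \right)} = \frac{101237}{3} - 2 \cdot 434 \left(146 + 434\right) = \frac{101237}{3} - 2 \cdot 434 \cdot 580 = \frac{101237}{3} - 503440 = - \frac{1409083}{3}$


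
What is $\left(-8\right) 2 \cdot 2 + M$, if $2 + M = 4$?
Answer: $-30$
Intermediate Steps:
$M = 2$ ($M = -2 + 4 = 2$)
$\left(-8\right) 2 \cdot 2 + M = \left(-8\right) 2 \cdot 2 + 2 = \left(-16\right) 2 + 2 = -32 + 2 = -30$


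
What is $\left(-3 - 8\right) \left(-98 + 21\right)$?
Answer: $847$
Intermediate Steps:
$\left(-3 - 8\right) \left(-98 + 21\right) = \left(-3 - 8\right) \left(-77\right) = \left(-11\right) \left(-77\right) = 847$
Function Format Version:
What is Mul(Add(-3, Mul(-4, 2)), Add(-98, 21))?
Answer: 847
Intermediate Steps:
Mul(Add(-3, Mul(-4, 2)), Add(-98, 21)) = Mul(Add(-3, -8), -77) = Mul(-11, -77) = 847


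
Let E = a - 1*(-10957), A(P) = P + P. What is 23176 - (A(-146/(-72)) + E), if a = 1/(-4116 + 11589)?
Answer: 547693673/44838 ≈ 12215.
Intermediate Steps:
A(P) = 2*P
a = 1/7473 ≈ 0.00013381
E = 81881662/7473 (E = 1/7473 - 1*(-10957) = 1/7473 + 10957 = 81881662/7473 ≈ 10957.)
23176 - (A(-146/(-72)) + E) = 23176 - (2*(-146/(-72)) + 81881662/7473) = 23176 - (2*(-146*(-1/72)) + 81881662/7473) = 23176 - (2*(73/36) + 81881662/7473) = 23176 - (73/18 + 81881662/7473) = 23176 - 1*491471815/44838 = 23176 - 491471815/44838 = 547693673/44838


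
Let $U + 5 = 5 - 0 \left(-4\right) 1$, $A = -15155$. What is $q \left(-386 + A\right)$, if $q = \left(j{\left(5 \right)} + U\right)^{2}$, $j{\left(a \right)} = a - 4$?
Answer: $-15541$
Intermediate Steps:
$j{\left(a \right)} = -4 + a$
$U = 0$ ($U = -5 + \left(5 - 0 \left(-4\right) 1\right) = -5 + \left(5 - 0 \cdot 1\right) = -5 + \left(5 - 0\right) = -5 + \left(5 + 0\right) = -5 + 5 = 0$)
$q = 1$ ($q = \left(\left(-4 + 5\right) + 0\right)^{2} = \left(1 + 0\right)^{2} = 1^{2} = 1$)
$q \left(-386 + A\right) = 1 \left(-386 - 15155\right) = 1 \left(-15541\right) = -15541$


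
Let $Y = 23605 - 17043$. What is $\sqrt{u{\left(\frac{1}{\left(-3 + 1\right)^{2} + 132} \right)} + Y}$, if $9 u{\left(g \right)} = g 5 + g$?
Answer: $\frac{1157 \sqrt{51}}{102} \approx 81.006$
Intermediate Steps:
$u{\left(g \right)} = \frac{2 g}{3}$ ($u{\left(g \right)} = \frac{g 5 + g}{9} = \frac{5 g + g}{9} = \frac{6 g}{9} = \frac{2 g}{3}$)
$Y = 6562$ ($Y = 23605 - 17043 = 6562$)
$\sqrt{u{\left(\frac{1}{\left(-3 + 1\right)^{2} + 132} \right)} + Y} = \sqrt{\frac{2}{3 \left(\left(-3 + 1\right)^{2} + 132\right)} + 6562} = \sqrt{\frac{2}{3 \left(\left(-2\right)^{2} + 132\right)} + 6562} = \sqrt{\frac{2}{3 \left(4 + 132\right)} + 6562} = \sqrt{\frac{2}{3 \cdot 136} + 6562} = \sqrt{\frac{2}{3} \cdot \frac{1}{136} + 6562} = \sqrt{\frac{1}{204} + 6562} = \sqrt{\frac{1338649}{204}} = \frac{1157 \sqrt{51}}{102}$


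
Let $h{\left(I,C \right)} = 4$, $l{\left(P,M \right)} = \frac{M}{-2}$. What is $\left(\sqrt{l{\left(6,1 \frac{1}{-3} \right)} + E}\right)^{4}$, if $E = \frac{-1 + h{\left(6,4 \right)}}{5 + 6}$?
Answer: $\frac{841}{4356} \approx 0.19307$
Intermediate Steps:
$l{\left(P,M \right)} = - \frac{M}{2}$ ($l{\left(P,M \right)} = M \left(- \frac{1}{2}\right) = - \frac{M}{2}$)
$E = \frac{3}{11}$ ($E = \frac{-1 + 4}{5 + 6} = \frac{3}{11} \approx 0.27273$)
$\left(\sqrt{l{\left(6,1 \frac{1}{-3} \right)} + E}\right)^{4} = \left(\sqrt{- \frac{1 \frac{1}{-3}}{2} + \frac{3}{11}}\right)^{4} = \left(\sqrt{- \frac{1 \left(- \frac{1}{3}\right)}{2} + \frac{3}{11}}\right)^{4} = \left(\sqrt{\left(- \frac{1}{2}\right) \left(- \frac{1}{3}\right) + \frac{3}{11}}\right)^{4} = \left(\sqrt{\frac{1}{6} + \frac{3}{11}}\right)^{4} = \left(\sqrt{\frac{29}{66}}\right)^{4} = \left(\frac{\sqrt{1914}}{66}\right)^{4} = \frac{841}{4356}$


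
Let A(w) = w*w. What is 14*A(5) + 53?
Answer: 403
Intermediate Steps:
A(w) = w²
14*A(5) + 53 = 14*5² + 53 = 14*25 + 53 = 350 + 53 = 403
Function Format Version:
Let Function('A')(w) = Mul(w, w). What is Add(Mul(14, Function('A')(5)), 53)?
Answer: 403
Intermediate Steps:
Function('A')(w) = Pow(w, 2)
Add(Mul(14, Function('A')(5)), 53) = Add(Mul(14, Pow(5, 2)), 53) = Add(Mul(14, 25), 53) = Add(350, 53) = 403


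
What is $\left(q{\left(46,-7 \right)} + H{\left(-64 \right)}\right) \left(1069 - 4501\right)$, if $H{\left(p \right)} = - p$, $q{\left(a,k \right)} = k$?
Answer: $-195624$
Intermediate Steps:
$\left(q{\left(46,-7 \right)} + H{\left(-64 \right)}\right) \left(1069 - 4501\right) = \left(-7 - -64\right) \left(1069 - 4501\right) = \left(-7 + 64\right) \left(-3432\right) = 57 \left(-3432\right) = -195624$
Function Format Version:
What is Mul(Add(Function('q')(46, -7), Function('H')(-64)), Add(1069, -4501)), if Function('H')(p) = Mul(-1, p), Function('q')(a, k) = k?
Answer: -195624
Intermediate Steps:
Mul(Add(Function('q')(46, -7), Function('H')(-64)), Add(1069, -4501)) = Mul(Add(-7, Mul(-1, -64)), Add(1069, -4501)) = Mul(Add(-7, 64), -3432) = Mul(57, -3432) = -195624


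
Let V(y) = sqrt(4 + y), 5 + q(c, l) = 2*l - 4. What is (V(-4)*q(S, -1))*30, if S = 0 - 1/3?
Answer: 0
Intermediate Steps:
S = -1/3 (S = 0 - 1/3 = -1/3 ≈ -0.33333)
q(c, l) = -9 + 2*l (q(c, l) = -5 + (2*l - 4) = -5 + (-4 + 2*l) = -9 + 2*l)
(V(-4)*q(S, -1))*30 = (sqrt(4 - 4)*(-9 + 2*(-1)))*30 = (sqrt(0)*(-9 - 2))*30 = (0*(-11))*30 = 0*30 = 0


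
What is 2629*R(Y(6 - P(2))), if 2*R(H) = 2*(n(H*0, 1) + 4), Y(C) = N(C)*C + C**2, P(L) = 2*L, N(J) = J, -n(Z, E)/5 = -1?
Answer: 23661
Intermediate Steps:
n(Z, E) = 5 (n(Z, E) = -5*(-1) = 5)
Y(C) = 2*C**2 (Y(C) = C*C + C**2 = C**2 + C**2 = 2*C**2)
R(H) = 9 (R(H) = (2*(5 + 4))/2 = (2*9)/2 = (1/2)*18 = 9)
2629*R(Y(6 - P(2))) = 2629*9 = 23661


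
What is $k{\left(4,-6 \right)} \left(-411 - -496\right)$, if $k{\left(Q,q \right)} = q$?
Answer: $-510$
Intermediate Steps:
$k{\left(4,-6 \right)} \left(-411 - -496\right) = - 6 \left(-411 - -496\right) = - 6 \left(-411 + 496\right) = \left(-6\right) 85 = -510$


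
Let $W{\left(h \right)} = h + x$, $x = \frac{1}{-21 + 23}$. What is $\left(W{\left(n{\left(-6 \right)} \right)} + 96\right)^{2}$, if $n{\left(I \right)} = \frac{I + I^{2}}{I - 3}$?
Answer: $\frac{312481}{36} \approx 8680.0$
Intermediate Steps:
$n{\left(I \right)} = \frac{I + I^{2}}{-3 + I}$
$x = \frac{1}{2} \approx 0.5$
$W{\left(h \right)} = \frac{1}{2} + h$ ($W{\left(h \right)} = h + \frac{1}{2} = \frac{1}{2} + h$)
$\left(W{\left(n{\left(-6 \right)} \right)} + 96\right)^{2} = \left(\left(\frac{1}{2} - \frac{6 \left(1 - 6\right)}{-3 - 6}\right) + 96\right)^{2} = \left(\left(\frac{1}{2} - 6 \frac{1}{-9} \left(-5\right)\right) + 96\right)^{2} = \left(\left(\frac{1}{2} - \left(- \frac{2}{3}\right) \left(-5\right)\right) + 96\right)^{2} = \left(\left(\frac{1}{2} - \frac{10}{3}\right) + 96\right)^{2} = \left(- \frac{17}{6} + 96\right)^{2} = \left(\frac{559}{6}\right)^{2} = \frac{312481}{36}$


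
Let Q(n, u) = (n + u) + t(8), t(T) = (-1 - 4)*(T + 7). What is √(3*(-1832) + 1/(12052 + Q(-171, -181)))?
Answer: I*√29709314535/2325 ≈ 74.135*I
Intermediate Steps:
t(T) = -35 - 5*T (t(T) = -5*(7 + T) = -35 - 5*T)
Q(n, u) = -75 + n + u (Q(n, u) = (n + u) + (-35 - 5*8) = (n + u) + (-35 - 40) = (n + u) - 75 = -75 + n + u)
√(3*(-1832) + 1/(12052 + Q(-171, -181))) = √(3*(-1832) + 1/(12052 + (-75 - 171 - 181))) = √(-5496 + 1/(12052 - 427)) = √(-5496 + 1/11625) = √(-63890999/11625) = I*√29709314535/2325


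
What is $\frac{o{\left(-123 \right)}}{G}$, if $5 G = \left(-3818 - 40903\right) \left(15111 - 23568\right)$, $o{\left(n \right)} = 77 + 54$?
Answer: $\frac{655}{378205497} \approx 1.7319 \cdot 10^{-6}$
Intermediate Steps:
$o{\left(n \right)} = 131$
$G = \frac{378205497}{5}$ ($G = \frac{\left(-3818 - 40903\right) \left(15111 - 23568\right)}{5} = \frac{\left(-44721\right) \left(-8457\right)}{5} = \frac{1}{5} \cdot 378205497 = \frac{378205497}{5} \approx 7.5641 \cdot 10^{7}$)
$\frac{o{\left(-123 \right)}}{G} = \frac{131}{\frac{378205497}{5}} = 131 \cdot \frac{5}{378205497} = \frac{655}{378205497}$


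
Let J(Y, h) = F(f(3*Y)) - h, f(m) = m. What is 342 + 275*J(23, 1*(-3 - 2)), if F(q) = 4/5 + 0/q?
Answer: 1937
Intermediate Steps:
F(q) = ⅘ (F(q) = 4*(⅕) + 0 = ⅘ + 0 = ⅘)
J(Y, h) = ⅘ - h
342 + 275*J(23, 1*(-3 - 2)) = 342 + 275*(⅘ - (-3 - 2)) = 342 + 275*(⅘ - (-5)) = 342 + 275*(⅘ - 1*(-5)) = 342 + 275*(⅘ + 5) = 342 + 275*(29/5) = 342 + 1595 = 1937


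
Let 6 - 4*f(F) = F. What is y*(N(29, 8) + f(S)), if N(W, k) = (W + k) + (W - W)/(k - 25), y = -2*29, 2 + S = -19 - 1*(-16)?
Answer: -4611/2 ≈ -2305.5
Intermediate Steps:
S = -5 (S = -2 + (-19 - 1*(-16)) = -2 + (-19 + 16) = -2 - 3 = -5)
y = -58
f(F) = 3/2 - F/4
N(W, k) = W + k (N(W, k) = (W + k) + 0/(-25 + k) = (W + k) + 0 = W + k)
y*(N(29, 8) + f(S)) = -58*((29 + 8) + (3/2 - ¼*(-5))) = -58*(37 + (3/2 + 5/4)) = -58*(37 + 11/4) = -58*159/4 = -4611/2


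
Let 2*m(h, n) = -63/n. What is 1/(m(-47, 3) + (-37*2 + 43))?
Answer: -2/83 ≈ -0.024096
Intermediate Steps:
m(h, n) = -63/(2*n) (m(h, n) = (-63/n)/2 = -63/(2*n))
1/(m(-47, 3) + (-37*2 + 43)) = 1/(-63/2/3 + (-37*2 + 43)) = 1/(-63/2*⅓ + (-74 + 43)) = 1/(-21/2 - 31) = 1/(-83/2) = -2/83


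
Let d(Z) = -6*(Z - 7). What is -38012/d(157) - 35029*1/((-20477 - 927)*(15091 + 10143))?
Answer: 5132659299133/121524420600 ≈ 42.236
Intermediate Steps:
d(Z) = 42 - 6*Z (d(Z) = -6*(-7 + Z) = 42 - 6*Z)
-38012/d(157) - 35029*1/((-20477 - 927)*(15091 + 10143)) = -38012/(42 - 6*157) - 35029*1/((-20477 - 927)*(15091 + 10143)) = -38012/(42 - 942) - 35029/(25234*(-21404)) = -38012/(-900) - 35029/(-540108536) = -38012*(-1/900) - 35029*(-1/540108536) = 9503/225 + 35029/540108536 = 5132659299133/121524420600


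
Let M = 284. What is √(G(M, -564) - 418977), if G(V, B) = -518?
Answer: I*√419495 ≈ 647.68*I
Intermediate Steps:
√(G(M, -564) - 418977) = √(-518 - 418977) = √(-419495) = I*√419495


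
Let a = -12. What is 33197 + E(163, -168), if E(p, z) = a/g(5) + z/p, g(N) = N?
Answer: 27052759/815 ≈ 33194.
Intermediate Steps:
E(p, z) = -12/5 + z/p
33197 + E(163, -168) = 33197 + (-12/5 - 168/163) = 33197 - 2796/815 = 27052759/815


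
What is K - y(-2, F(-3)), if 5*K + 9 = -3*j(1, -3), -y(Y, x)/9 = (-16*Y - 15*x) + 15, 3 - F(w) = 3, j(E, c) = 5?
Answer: 2091/5 ≈ 418.20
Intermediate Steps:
F(w) = 0 (F(w) = 3 - 1*3 = 3 - 3 = 0)
y(Y, x) = -135 + 135*x + 144*Y (y(Y, x) = -9*((-16*Y - 15*x) + 15) = -9*(15 - 16*Y - 15*x) = -135 + 135*x + 144*Y)
K = -24/5 (K = -9/5 + (-3*5)/5 = -9/5 + (1/5)*(-15) = -9/5 - 3 = -24/5 ≈ -4.8000)
K - y(-2, F(-3)) = -24/5 - (-135 + 135*0 + 144*(-2)) = -24/5 - (-135 + 0 - 288) = -24/5 - 1*(-423) = -24/5 + 423 = 2091/5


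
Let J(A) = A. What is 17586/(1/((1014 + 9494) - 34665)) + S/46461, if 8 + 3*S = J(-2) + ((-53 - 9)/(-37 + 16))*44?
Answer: -1243481048326568/2927043 ≈ -4.2482e+8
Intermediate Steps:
S = 2518/63 (S = -8/3 + (-2 + ((-53 - 9)/(-37 + 16))*44)/3 = -8/3 + (-2 - 62/(-21)*44)/3 = -8/3 + (-2 - 62*(-1/21)*44)/3 = -8/3 + (-2 + (62/21)*44)/3 = -8/3 + (-2 + 2728/21)/3 = -8/3 + (⅓)*(2686/21) = -8/3 + 2686/63 = 2518/63 ≈ 39.968)
17586/(1/((1014 + 9494) - 34665)) + S/46461 = 17586/(1/((1014 + 9494) - 34665)) + (2518/63)/46461 = 17586/(1/(10508 - 34665)) + (2518/63)*(1/46461) = 17586/(1/(-24157)) + 2518/2927043 = 17586/(-1/24157) + 2518/2927043 = 17586*(-24157) + 2518/2927043 = -424825002 + 2518/2927043 = -1243481048326568/2927043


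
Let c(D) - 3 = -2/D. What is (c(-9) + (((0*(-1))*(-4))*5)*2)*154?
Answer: 4466/9 ≈ 496.22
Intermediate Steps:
c(D) = 3 - 2/D
(c(-9) + (((0*(-1))*(-4))*5)*2)*154 = ((3 - 2/(-9)) + (((0*(-1))*(-4))*5)*2)*154 = ((3 - 2*(-⅑)) + ((0*(-4))*5)*2)*154 = ((3 + 2/9) + (0*5)*2)*154 = (29/9 + 0*2)*154 = (29/9 + 0)*154 = (29/9)*154 = 4466/9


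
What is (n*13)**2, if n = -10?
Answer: 16900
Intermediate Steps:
(n*13)**2 = (-10*13)**2 = (-130)**2 = 16900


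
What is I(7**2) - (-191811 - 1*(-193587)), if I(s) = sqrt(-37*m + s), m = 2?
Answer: -1776 + 5*I ≈ -1776.0 + 5.0*I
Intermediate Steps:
I(s) = sqrt(-74 + s) (I(s) = sqrt(-37*2 + s) = sqrt(-74 + s))
I(7**2) - (-191811 - 1*(-193587)) = sqrt(-74 + 7**2) - (-191811 - 1*(-193587)) = sqrt(-74 + 49) - (-191811 + 193587) = sqrt(-25) - 1*1776 = 5*I - 1776 = -1776 + 5*I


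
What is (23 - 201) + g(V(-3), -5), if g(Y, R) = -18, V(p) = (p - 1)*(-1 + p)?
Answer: -196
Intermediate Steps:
V(p) = (-1 + p)**2 (V(p) = (-1 + p)*(-1 + p) = (-1 + p)**2)
(23 - 201) + g(V(-3), -5) = (23 - 201) - 18 = -178 - 18 = -196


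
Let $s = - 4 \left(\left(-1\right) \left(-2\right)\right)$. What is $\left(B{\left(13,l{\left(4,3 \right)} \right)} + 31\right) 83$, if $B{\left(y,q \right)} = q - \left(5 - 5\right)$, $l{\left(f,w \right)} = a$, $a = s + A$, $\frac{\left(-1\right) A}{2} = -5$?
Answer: $2739$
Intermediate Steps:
$A = 10$ ($A = \left(-2\right) \left(-5\right) = 10$)
$s = -8$ ($s = \left(-4\right) 2 = -8$)
$a = 2$ ($a = -8 + 10 = 2$)
$l{\left(f,w \right)} = 2$
$B{\left(y,q \right)} = q$ ($B{\left(y,q \right)} = q - \left(5 - 5\right) = q - 0 = q + 0 = q$)
$\left(B{\left(13,l{\left(4,3 \right)} \right)} + 31\right) 83 = \left(2 + 31\right) 83 = 33 \cdot 83 = 2739$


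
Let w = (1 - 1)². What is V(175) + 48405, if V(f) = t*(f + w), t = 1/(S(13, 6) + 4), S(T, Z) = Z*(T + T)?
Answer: 1548995/32 ≈ 48406.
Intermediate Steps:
S(T, Z) = 2*T*Z (S(T, Z) = Z*(2*T) = 2*T*Z)
t = 1/160 (t = 1/(2*13*6 + 4) = 1/(156 + 4) = 1/160 ≈ 0.0062500)
w = 0 (w = 0² = 0)
V(f) = f/160 (V(f) = (f + 0)/160 = f/160)
V(175) + 48405 = (1/160)*175 + 48405 = 35/32 + 48405 = 1548995/32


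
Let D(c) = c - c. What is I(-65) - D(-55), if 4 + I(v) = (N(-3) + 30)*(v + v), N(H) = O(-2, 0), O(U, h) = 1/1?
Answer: -4034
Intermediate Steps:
O(U, h) = 1
N(H) = 1
D(c) = 0
I(v) = -4 + 62*v (I(v) = -4 + (1 + 30)*(v + v) = -4 + 31*(2*v) = -4 + 62*v)
I(-65) - D(-55) = (-4 + 62*(-65)) - 1*0 = (-4 - 4030) + 0 = -4034 + 0 = -4034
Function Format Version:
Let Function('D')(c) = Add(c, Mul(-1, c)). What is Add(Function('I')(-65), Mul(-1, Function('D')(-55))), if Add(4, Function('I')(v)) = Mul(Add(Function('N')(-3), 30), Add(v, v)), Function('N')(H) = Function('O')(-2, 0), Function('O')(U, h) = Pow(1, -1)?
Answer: -4034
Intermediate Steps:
Function('O')(U, h) = 1
Function('N')(H) = 1
Function('D')(c) = 0
Function('I')(v) = Add(-4, Mul(62, v)) (Function('I')(v) = Add(-4, Mul(Add(1, 30), Add(v, v))) = Add(-4, Mul(31, Mul(2, v))) = Add(-4, Mul(62, v)))
Add(Function('I')(-65), Mul(-1, Function('D')(-55))) = Add(Add(-4, Mul(62, -65)), Mul(-1, 0)) = Add(Add(-4, -4030), 0) = Add(-4034, 0) = -4034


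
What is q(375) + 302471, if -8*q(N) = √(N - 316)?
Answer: 302471 - √59/8 ≈ 3.0247e+5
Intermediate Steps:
q(N) = -√(-316 + N)/8 (q(N) = -√(N - 316)/8 = -√(-316 + N)/8)
q(375) + 302471 = -√(-316 + 375)/8 + 302471 = -√59/8 + 302471 = 302471 - √59/8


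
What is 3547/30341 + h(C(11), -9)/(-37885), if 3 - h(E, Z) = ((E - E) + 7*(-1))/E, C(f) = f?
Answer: 295389081/2528831327 ≈ 0.11681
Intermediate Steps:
h(E, Z) = 3 + 7/E (h(E, Z) = 3 - ((E - E) + 7*(-1))/E = 3 - (0 - 7)/E = 3 - (-7)/E = 3 + 7/E)
3547/30341 + h(C(11), -9)/(-37885) = 3547/30341 + (3 + 7/11)/(-37885) = 3547*(1/30341) + (3 + 7*(1/11))*(-1/37885) = 3547/30341 + (3 + 7/11)*(-1/37885) = 3547/30341 + (40/11)*(-1/37885) = 3547/30341 - 8/83347 = 295389081/2528831327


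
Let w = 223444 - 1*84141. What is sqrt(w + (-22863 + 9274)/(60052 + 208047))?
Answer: 4*sqrt(625793023031462)/268099 ≈ 373.23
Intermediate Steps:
w = 139303 (w = 223444 - 84141 = 139303)
sqrt(w + (-22863 + 9274)/(60052 + 208047)) = sqrt(139303 + (-22863 + 9274)/(60052 + 208047)) = sqrt(139303 - 13589/268099) = sqrt(37346981408/268099) = 4*sqrt(625793023031462)/268099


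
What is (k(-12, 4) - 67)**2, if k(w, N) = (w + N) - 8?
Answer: 6889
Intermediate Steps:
k(w, N) = -8 + N + w (k(w, N) = (N + w) - 8 = -8 + N + w)
(k(-12, 4) - 67)**2 = ((-8 + 4 - 12) - 67)**2 = (-16 - 67)**2 = (-83)**2 = 6889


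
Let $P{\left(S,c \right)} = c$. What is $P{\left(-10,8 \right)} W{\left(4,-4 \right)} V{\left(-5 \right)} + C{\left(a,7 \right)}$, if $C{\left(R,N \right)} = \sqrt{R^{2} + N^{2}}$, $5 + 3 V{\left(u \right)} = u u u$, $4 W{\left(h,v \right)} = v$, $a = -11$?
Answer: $\frac{1040}{3} + \sqrt{170} \approx 359.71$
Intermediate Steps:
$W{\left(h,v \right)} = \frac{v}{4}$
$V{\left(u \right)} = - \frac{5}{3} + \frac{u^{3}}{3}$ ($V{\left(u \right)} = - \frac{5}{3} + \frac{u u u}{3} = - \frac{5}{3} + \frac{u^{2} u}{3} = - \frac{5}{3} + \frac{u^{3}}{3}$)
$C{\left(R,N \right)} = \sqrt{N^{2} + R^{2}}$
$P{\left(-10,8 \right)} W{\left(4,-4 \right)} V{\left(-5 \right)} + C{\left(a,7 \right)} = 8 \cdot \frac{1}{4} \left(-4\right) \left(- \frac{5}{3} + \frac{\left(-5\right)^{3}}{3}\right) + \sqrt{7^{2} + \left(-11\right)^{2}} = 8 \left(- (- \frac{5}{3} + \frac{1}{3} \left(-125\right))\right) + \sqrt{49 + 121} = 8 \left(- (- \frac{5}{3} - \frac{125}{3})\right) + \sqrt{170} = 8 \left(\left(-1\right) \left(- \frac{130}{3}\right)\right) + \sqrt{170} = 8 \cdot \frac{130}{3} + \sqrt{170} = \frac{1040}{3} + \sqrt{170}$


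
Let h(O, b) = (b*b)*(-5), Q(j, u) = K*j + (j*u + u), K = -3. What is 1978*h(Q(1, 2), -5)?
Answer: -247250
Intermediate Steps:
Q(j, u) = u - 3*j + j*u (Q(j, u) = -3*j + (j*u + u) = -3*j + (u + j*u) = u - 3*j + j*u)
h(O, b) = -5*b² (h(O, b) = b²*(-5) = -5*b²)
1978*h(Q(1, 2), -5) = 1978*(-5*(-5)²) = 1978*(-5*25) = 1978*(-125) = -247250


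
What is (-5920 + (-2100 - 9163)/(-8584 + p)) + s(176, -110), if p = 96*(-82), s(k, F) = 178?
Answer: -94479089/16456 ≈ -5741.3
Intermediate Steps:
p = -7872
(-5920 + (-2100 - 9163)/(-8584 + p)) + s(176, -110) = (-5920 + (-2100 - 9163)/(-8584 - 7872)) + 178 = (-5920 - 11263/(-16456)) + 178 = (-5920 - 11263*(-1/16456)) + 178 = (-5920 + 11263/16456) + 178 = -97408257/16456 + 178 = -94479089/16456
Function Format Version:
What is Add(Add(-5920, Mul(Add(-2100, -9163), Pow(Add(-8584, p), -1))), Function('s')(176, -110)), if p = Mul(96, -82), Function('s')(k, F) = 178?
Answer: Rational(-94479089, 16456) ≈ -5741.3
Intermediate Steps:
p = -7872
Add(Add(-5920, Mul(Add(-2100, -9163), Pow(Add(-8584, p), -1))), Function('s')(176, -110)) = Add(Add(-5920, Mul(Add(-2100, -9163), Pow(Add(-8584, -7872), -1))), 178) = Add(Add(-5920, Mul(-11263, Pow(-16456, -1))), 178) = Add(Add(-5920, Mul(-11263, Rational(-1, 16456))), 178) = Add(Add(-5920, Rational(11263, 16456)), 178) = Add(Rational(-97408257, 16456), 178) = Rational(-94479089, 16456)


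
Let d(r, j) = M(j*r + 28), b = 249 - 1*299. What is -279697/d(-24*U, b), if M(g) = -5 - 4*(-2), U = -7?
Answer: -279697/3 ≈ -93232.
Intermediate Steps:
b = -50 (b = 249 - 299 = -50)
M(g) = 3 (M(g) = -5 + 8 = 3)
d(r, j) = 3
-279697/d(-24*U, b) = -279697/3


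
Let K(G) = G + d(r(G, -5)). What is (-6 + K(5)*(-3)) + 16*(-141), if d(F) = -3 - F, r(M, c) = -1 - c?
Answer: -2256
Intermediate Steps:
K(G) = -7 + G (K(G) = G + (-3 - (-1 - 1*(-5))) = G + (-3 - (-1 + 5)) = G + (-3 - 1*4) = G + (-3 - 4) = G - 7 = -7 + G)
(-6 + K(5)*(-3)) + 16*(-141) = (-6 + (-7 + 5)*(-3)) + 16*(-141) = (-6 - 2*(-3)) - 2256 = (-6 + 6) - 2256 = 0 - 2256 = -2256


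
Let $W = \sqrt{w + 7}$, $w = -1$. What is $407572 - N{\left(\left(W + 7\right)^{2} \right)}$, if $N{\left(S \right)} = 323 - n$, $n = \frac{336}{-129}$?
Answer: $\frac{17511595}{43} \approx 4.0725 \cdot 10^{5}$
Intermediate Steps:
$n = - \frac{112}{43}$ ($n = 336 \left(- \frac{1}{129}\right) = - \frac{112}{43} \approx -2.6047$)
$W = \sqrt{6}$ ($W = \sqrt{-1 + 7} = \sqrt{6} \approx 2.4495$)
$N{\left(S \right)} = \frac{14001}{43}$ ($N{\left(S \right)} = 323 - - \frac{112}{43} = 323 + \frac{112}{43} = \frac{14001}{43}$)
$407572 - N{\left(\left(W + 7\right)^{2} \right)} = 407572 - \frac{14001}{43} = \frac{17511595}{43}$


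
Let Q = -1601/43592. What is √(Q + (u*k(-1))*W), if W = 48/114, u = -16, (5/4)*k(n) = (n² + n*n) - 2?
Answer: I*√17447698/21796 ≈ 0.19164*I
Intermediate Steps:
k(n) = -8/5 + 8*n²/5 (k(n) = 4*((n² + n*n) - 2)/5 = 4*((n² + n²) - 2)/5 = 4*(2*n² - 2)/5 = 4*(-2 + 2*n²)/5 = -8/5 + 8*n²/5)
W = 8/19 (W = 48*(1/114) = 8/19 ≈ 0.42105)
Q = -1601/43592 (Q = -1601*1/43592 = -1601/43592 ≈ -0.036727)
√(Q + (u*k(-1))*W) = √(-1601/43592 - 16*(-8/5 + (8/5)*(-1)²)*(8/19)) = √(-1601/43592 - 16*(-8/5 + (8/5)*1)*(8/19)) = √(-1601/43592 - 16*(-8/5 + 8/5)*(8/19)) = √(-1601/43592 - 16*0*(8/19)) = √(-1601/43592 + 0*(8/19)) = √(-1601/43592 + 0) = √(-1601/43592) = I*√17447698/21796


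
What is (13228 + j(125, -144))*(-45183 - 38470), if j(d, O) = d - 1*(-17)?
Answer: -1118440610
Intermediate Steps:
j(d, O) = 17 + d (j(d, O) = d + 17 = 17 + d)
(13228 + j(125, -144))*(-45183 - 38470) = (13228 + (17 + 125))*(-45183 - 38470) = (13228 + 142)*(-83653) = 13370*(-83653) = -1118440610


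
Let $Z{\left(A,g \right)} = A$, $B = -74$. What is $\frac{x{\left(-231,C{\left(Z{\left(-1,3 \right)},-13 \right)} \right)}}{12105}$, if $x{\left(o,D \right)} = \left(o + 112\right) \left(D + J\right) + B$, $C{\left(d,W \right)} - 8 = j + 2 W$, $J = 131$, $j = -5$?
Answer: $- \frac{12926}{12105} \approx -1.0678$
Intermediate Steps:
$C{\left(d,W \right)} = 3 + 2 W$ ($C{\left(d,W \right)} = 8 + \left(-5 + 2 W\right) = 3 + 2 W$)
$x{\left(o,D \right)} = -74 + \left(112 + o\right) \left(131 + D\right)$ ($x{\left(o,D \right)} = \left(o + 112\right) \left(D + 131\right) - 74 = \left(112 + o\right) \left(131 + D\right) - 74 = -74 + \left(112 + o\right) \left(131 + D\right)$)
$\frac{x{\left(-231,C{\left(Z{\left(-1,3 \right)},-13 \right)} \right)}}{12105} = \frac{14598 + 112 \left(3 + 2 \left(-13\right)\right) + 131 \left(-231\right) + \left(3 + 2 \left(-13\right)\right) \left(-231\right)}{12105} = \left(14598 + 112 \left(3 - 26\right) - 30261 + \left(3 - 26\right) \left(-231\right)\right) \frac{1}{12105} = \left(14598 + 112 \left(-23\right) - 30261 - -5313\right) \frac{1}{12105} = \left(14598 - 2576 - 30261 + 5313\right) \frac{1}{12105} = \left(-12926\right) \frac{1}{12105} = - \frac{12926}{12105}$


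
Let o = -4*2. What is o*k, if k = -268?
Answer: 2144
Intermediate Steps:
o = -8
o*k = -8*(-268) = 2144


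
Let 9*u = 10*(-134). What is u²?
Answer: 1795600/81 ≈ 22168.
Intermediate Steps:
u = -1340/9 (u = (10*(-134))/9 = (⅑)*(-1340) = -1340/9 ≈ -148.89)
u² = (-1340/9)² = 1795600/81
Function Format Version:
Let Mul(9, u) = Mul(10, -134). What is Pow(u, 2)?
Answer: Rational(1795600, 81) ≈ 22168.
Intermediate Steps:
u = Rational(-1340, 9) (u = Mul(Rational(1, 9), Mul(10, -134)) = Mul(Rational(1, 9), -1340) = Rational(-1340, 9) ≈ -148.89)
Pow(u, 2) = Pow(Rational(-1340, 9), 2) = Rational(1795600, 81)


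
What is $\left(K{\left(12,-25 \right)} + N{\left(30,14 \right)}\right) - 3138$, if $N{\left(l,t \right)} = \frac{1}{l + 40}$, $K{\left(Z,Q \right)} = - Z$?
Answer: $- \frac{220499}{70} \approx -3150.0$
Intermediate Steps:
$N{\left(l,t \right)} = \frac{1}{40 + l}$
$\left(K{\left(12,-25 \right)} + N{\left(30,14 \right)}\right) - 3138 = \left(\left(-1\right) 12 + \frac{1}{40 + 30}\right) - 3138 = \left(-12 + \frac{1}{70}\right) - 3138 = - \frac{839}{70} - 3138 = - \frac{220499}{70}$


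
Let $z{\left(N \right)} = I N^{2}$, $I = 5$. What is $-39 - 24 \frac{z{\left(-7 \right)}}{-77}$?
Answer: $\frac{411}{11} \approx 37.364$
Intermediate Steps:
$z{\left(N \right)} = 5 N^{2}$
$-39 - 24 \frac{z{\left(-7 \right)}}{-77} = -39 - 24 \frac{5 \left(-7\right)^{2}}{-77} = -39 - 24 \cdot 5 \cdot 49 \left(- \frac{1}{77}\right) = -39 - 24 \cdot 245 \left(- \frac{1}{77}\right) = -39 - - \frac{840}{11} = -39 + \frac{840}{11} = \frac{411}{11}$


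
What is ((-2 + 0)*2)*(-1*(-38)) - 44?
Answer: -196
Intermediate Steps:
((-2 + 0)*2)*(-1*(-38)) - 44 = -2*2*38 - 44 = -4*38 - 44 = -152 - 44 = -196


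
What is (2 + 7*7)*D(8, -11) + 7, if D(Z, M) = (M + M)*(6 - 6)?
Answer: 7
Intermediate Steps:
D(Z, M) = 0 (D(Z, M) = (2*M)*0 = 0)
(2 + 7*7)*D(8, -11) + 7 = (2 + 7*7)*0 + 7 = (2 + 49)*0 + 7 = 51*0 + 7 = 0 + 7 = 7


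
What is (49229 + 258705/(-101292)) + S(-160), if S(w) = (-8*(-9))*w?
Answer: 1273120441/33764 ≈ 37706.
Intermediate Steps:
S(w) = 72*w
(49229 + 258705/(-101292)) + S(-160) = (49229 + 258705/(-101292)) + 72*(-160) = (49229 + 258705*(-1/101292)) - 11520 = (49229 - 86235/33764) - 11520 = 1662081721/33764 - 11520 = 1273120441/33764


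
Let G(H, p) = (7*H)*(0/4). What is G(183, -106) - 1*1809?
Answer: -1809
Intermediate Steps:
G(H, p) = 0 (G(H, p) = (7*H)*(0*(1/4)) = (7*H)*0 = 0)
G(183, -106) - 1*1809 = 0 - 1*1809 = 0 - 1809 = -1809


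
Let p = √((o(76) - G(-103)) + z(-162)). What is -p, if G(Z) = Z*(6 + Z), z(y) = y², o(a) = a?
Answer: -√16329 ≈ -127.78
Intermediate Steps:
p = √16329 (p = √((76 - (-103)*(6 - 103)) + (-162)²) = √((76 - (-103)*(-97)) + 26244) = √((76 - 1*9991) + 26244) = √((76 - 9991) + 26244) = √(-9915 + 26244) = √16329 ≈ 127.78)
-p = -√16329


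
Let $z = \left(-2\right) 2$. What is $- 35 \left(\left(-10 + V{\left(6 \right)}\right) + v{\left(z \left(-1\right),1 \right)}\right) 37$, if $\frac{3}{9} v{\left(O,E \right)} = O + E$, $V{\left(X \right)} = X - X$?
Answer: $-6475$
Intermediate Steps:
$z = -4$
$V{\left(X \right)} = 0$
$v{\left(O,E \right)} = 3 E + 3 O$ ($v{\left(O,E \right)} = 3 \left(O + E\right) = 3 \left(E + O\right) = 3 E + 3 O$)
$- 35 \left(\left(-10 + V{\left(6 \right)}\right) + v{\left(z \left(-1\right),1 \right)}\right) 37 = - 35 \left(\left(-10 + 0\right) + \left(3 \cdot 1 + 3 \left(\left(-4\right) \left(-1\right)\right)\right)\right) 37 = - 35 \left(-10 + \left(3 + 3 \cdot 4\right)\right) 37 = - 35 \left(-10 + \left(3 + 12\right)\right) 37 = - 35 \left(-10 + 15\right) 37 = \left(-35\right) 5 \cdot 37 = \left(-175\right) 37 = -6475$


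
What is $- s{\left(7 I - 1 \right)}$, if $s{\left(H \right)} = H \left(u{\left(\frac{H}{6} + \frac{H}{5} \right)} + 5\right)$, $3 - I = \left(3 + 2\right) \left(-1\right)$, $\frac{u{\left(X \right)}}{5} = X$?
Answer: $- \frac{34925}{6} \approx -5820.8$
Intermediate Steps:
$u{\left(X \right)} = 5 X$
$I = 8$ ($I = 3 - \left(3 + 2\right) \left(-1\right) = 3 - 5 \left(-1\right) = 3 - -5 = 3 + 5 = 8$)
$s{\left(H \right)} = H \left(5 + \frac{11 H}{6}\right)$ ($s{\left(H \right)} = H \left(5 \left(\frac{H}{6} + \frac{H}{5}\right) + 5\right) = H \left(5 \frac{11 H}{30} + 5\right) = H \left(\frac{11 H}{6} + 5\right) = H \left(5 + \frac{11 H}{6}\right)$)
$- s{\left(7 I - 1 \right)} = - \frac{\left(7 \cdot 8 - 1\right) \left(30 + 11 \left(7 \cdot 8 - 1\right)\right)}{6} = - \frac{\left(56 - 1\right) \left(30 + 11 \left(56 - 1\right)\right)}{6} = - \frac{55 \left(30 + 11 \cdot 55\right)}{6} = - \frac{55 \left(30 + 605\right)}{6} = - \frac{55 \cdot 635}{6} = \left(-1\right) \frac{34925}{6} = - \frac{34925}{6}$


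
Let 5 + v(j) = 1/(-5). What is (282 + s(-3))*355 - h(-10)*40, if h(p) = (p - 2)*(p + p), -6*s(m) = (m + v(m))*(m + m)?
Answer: 87599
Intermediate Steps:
v(j) = -26/5 (v(j) = -5 + 1/(-5) = -5 - ⅕ = -26/5)
s(m) = -m*(-26/5 + m)/3 (s(m) = -(m - 26/5)*(m + m)/6 = -(-26/5 + m)*2*m/6 = -m*(-26/5 + m)/3)
h(p) = 2*p*(-2 + p) (h(p) = (-2 + p)*(2*p) = 2*p*(-2 + p))
(282 + s(-3))*355 - h(-10)*40 = (282 + (1/15)*(-3)*(26 - 5*(-3)))*355 - 2*(-10)*(-2 - 10)*40 = (282 + (1/15)*(-3)*(26 + 15))*355 - 2*(-10)*(-12)*40 = (282 + (1/15)*(-3)*41)*355 - 240*40 = (282 - 41/5)*355 - 1*9600 = (1369/5)*355 - 9600 = 97199 - 9600 = 87599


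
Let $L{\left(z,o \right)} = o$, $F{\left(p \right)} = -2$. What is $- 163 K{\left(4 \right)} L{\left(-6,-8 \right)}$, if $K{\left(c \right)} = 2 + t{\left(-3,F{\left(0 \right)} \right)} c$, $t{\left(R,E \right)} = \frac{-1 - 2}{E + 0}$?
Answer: $10432$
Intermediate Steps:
$t{\left(R,E \right)} = - \frac{3}{E}$
$K{\left(c \right)} = 2 + \frac{3 c}{2}$ ($K{\left(c \right)} = 2 + - \frac{3}{-2} c = 2 + \left(-3\right) \left(- \frac{1}{2}\right) c = 2 + \frac{3 c}{2}$)
$- 163 K{\left(4 \right)} L{\left(-6,-8 \right)} = - 163 \left(2 + \frac{3}{2} \cdot 4\right) \left(-8\right) = - 163 \left(2 + 6\right) \left(-8\right) = \left(-163\right) 8 \left(-8\right) = \left(-1304\right) \left(-8\right) = 10432$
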